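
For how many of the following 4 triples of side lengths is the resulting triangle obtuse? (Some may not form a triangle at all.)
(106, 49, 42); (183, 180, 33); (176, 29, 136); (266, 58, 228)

(106,49,42): 42+49 ≤ 106, not a triangle
(183,180,33): 33²+180² = 33489 = 183² → right
(176,29,136): 29+136 ≤ 176, not a triangle
(266,58,228): 58²+228² = 55348 < 70756 = 266² → obtuse
1 of the 4 is obtuse.

1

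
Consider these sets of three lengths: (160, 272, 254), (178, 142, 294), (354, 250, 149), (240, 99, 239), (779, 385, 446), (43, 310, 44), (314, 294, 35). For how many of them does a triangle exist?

(160,254,272): 160+254 > 272 → valid
(142,178,294): 142+178 > 294 → valid
(149,250,354): 149+250 > 354 → valid
(99,239,240): 99+239 > 240 → valid
(385,446,779): 385+446 > 779 → valid
(43,44,310): 43+44 ≤ 310 → not valid
(35,294,314): 35+294 > 314 → valid
6 of the 7 triples form a triangle.

6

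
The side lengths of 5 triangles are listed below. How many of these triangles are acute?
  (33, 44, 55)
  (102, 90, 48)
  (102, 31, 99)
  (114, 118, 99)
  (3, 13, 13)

3

(33,44,55): 33²+44² = 3025 = 55² → right
(102,90,48): 48²+90² = 10404 = 102² → right
(102,31,99): 31²+99² = 10762 > 10404 = 102² → acute
(114,118,99): 99²+114² = 22797 > 13924 = 118² → acute
(3,13,13): 3²+13² = 178 > 169 = 13² → acute
3 of the 5 are acute.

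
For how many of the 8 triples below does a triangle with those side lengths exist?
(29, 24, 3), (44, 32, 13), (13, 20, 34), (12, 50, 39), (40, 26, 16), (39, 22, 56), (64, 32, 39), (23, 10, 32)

6

(3,24,29): 3+24 ≤ 29 → not valid
(13,32,44): 13+32 > 44 → valid
(13,20,34): 13+20 ≤ 34 → not valid
(12,39,50): 12+39 > 50 → valid
(16,26,40): 16+26 > 40 → valid
(22,39,56): 22+39 > 56 → valid
(32,39,64): 32+39 > 64 → valid
(10,23,32): 10+23 > 32 → valid
6 of the 8 triples form a triangle.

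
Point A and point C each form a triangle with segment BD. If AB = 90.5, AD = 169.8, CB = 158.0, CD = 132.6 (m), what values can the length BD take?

79.3 < BD < 260.3

From triangle ABD: |90.5 − 169.8| < BD < 90.5 + 169.8, i.e. 79.3 < BD < 260.3.
From triangle CBD: 25.4 < BD < 290.6.
Both must hold, so BD lies in the intersection.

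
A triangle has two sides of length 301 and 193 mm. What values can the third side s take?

108 < s < 494 (mm)

By the triangle inequality, s must be less than 301 + 193 = 494 and greater than |301 − 193| = 108.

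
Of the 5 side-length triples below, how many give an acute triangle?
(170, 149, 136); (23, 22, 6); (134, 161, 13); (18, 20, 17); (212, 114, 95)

(170,149,136): 136²+149² = 40697 > 28900 = 170² → acute
(23,22,6): 6²+22² = 520 < 529 = 23² → obtuse
(134,161,13): 13+134 ≤ 161, not a triangle
(18,20,17): 17²+18² = 613 > 400 = 20² → acute
(212,114,95): 95+114 ≤ 212, not a triangle
2 of the 5 are acute.

2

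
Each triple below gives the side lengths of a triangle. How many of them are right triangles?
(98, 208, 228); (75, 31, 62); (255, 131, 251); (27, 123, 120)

1

(98,208,228): 98²+208² = 52868 > 51984 = 228² → acute
(75,31,62): 31²+62² = 4805 < 5625 = 75² → obtuse
(255,131,251): 131²+251² = 80162 > 65025 = 255² → acute
(27,123,120): 27²+120² = 15129 = 123² → right
1 of the 4 is right.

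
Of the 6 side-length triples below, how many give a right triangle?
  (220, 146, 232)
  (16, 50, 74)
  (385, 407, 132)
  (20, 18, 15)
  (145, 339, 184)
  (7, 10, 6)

(220,146,232): 146²+220² = 69716 > 53824 = 232² → acute
(16,50,74): 16+50 ≤ 74, not a triangle
(385,407,132): 132²+385² = 165649 = 407² → right
(20,18,15): 15²+18² = 549 > 400 = 20² → acute
(145,339,184): 145+184 ≤ 339, not a triangle
(7,10,6): 6²+7² = 85 < 100 = 10² → obtuse
1 of the 6 is right.

1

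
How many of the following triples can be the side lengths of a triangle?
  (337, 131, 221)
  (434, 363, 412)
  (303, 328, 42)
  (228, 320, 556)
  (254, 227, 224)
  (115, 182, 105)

(131,221,337): 131+221 > 337 → valid
(363,412,434): 363+412 > 434 → valid
(42,303,328): 42+303 > 328 → valid
(228,320,556): 228+320 ≤ 556 → not valid
(224,227,254): 224+227 > 254 → valid
(105,115,182): 105+115 > 182 → valid
5 of the 6 triples form a triangle.

5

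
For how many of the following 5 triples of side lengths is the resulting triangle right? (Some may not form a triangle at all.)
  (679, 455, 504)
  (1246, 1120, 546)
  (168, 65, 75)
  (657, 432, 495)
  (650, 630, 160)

(679,455,504): 455²+504² = 461041 = 679² → right
(1246,1120,546): 546²+1120² = 1552516 = 1246² → right
(168,65,75): 65+75 ≤ 168, not a triangle
(657,432,495): 432²+495² = 431649 = 657² → right
(650,630,160): 160²+630² = 422500 = 650² → right
4 of the 5 are right.

4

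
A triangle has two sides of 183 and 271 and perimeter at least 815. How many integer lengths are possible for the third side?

Triangle inequality: 88 < x < 454. Perimeter ≥ 815 gives x ≥ 815 − 183 − 271 = 361.
So 361 ≤ x < 454; integers 361 through 453: 93 values.

93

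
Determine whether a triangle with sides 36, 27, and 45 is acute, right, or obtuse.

right

Compare the square of the longest side to the sum of squares of the other two: 27² + 36² = 2025 = 45².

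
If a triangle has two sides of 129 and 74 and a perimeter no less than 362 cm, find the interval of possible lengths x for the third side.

159 ≤ x < 203

Triangle inequality alone gives 55 < x < 203.
The perimeter condition gives x ≥ 362 − 129 − 74 = 159.
Intersecting the two: 159 ≤ x < 203.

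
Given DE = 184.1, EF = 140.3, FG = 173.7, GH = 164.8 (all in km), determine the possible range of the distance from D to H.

The maximum is all hops collinear in one direction: 184.1 + 140.3 + 173.7 + 164.8 = 662.9.
The longest hop is 184.1; the others sum to 478.8. Since 184.1 ≤ 478.8, the path can fold back on itself completely, so the minimum distance is 0.

0 ≤ DH ≤ 662.9 km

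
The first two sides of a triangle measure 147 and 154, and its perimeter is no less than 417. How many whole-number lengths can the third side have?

185

Triangle inequality: 7 < x < 301. Perimeter ≥ 417 gives x ≥ 417 − 147 − 154 = 116.
So 116 ≤ x < 301; integers 116 through 300: 185 values.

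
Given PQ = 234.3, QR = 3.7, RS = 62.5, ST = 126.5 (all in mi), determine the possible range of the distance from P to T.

41.6 ≤ PT ≤ 427.0 mi

The maximum is all hops collinear in one direction: 234.3 + 3.7 + 62.5 + 126.5 = 427.0.
The longest hop is 234.3; the others sum to 192.7. Folding the others back against it leaves at least 234.3 − 192.7 = 41.6.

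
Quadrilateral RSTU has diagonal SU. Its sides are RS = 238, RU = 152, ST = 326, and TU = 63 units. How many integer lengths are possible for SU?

From triangle RSU: 86 < SU < 390.
From triangle TSU: 263 < SU < 389.
Intersection: 263 < SU < 389, so integers 264 through 388: 125 values.

125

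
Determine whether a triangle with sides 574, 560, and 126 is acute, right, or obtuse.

right

Compare the square of the longest side to the sum of squares of the other two: 126² + 560² = 329476 = 574².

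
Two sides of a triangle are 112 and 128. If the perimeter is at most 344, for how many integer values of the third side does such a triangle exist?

88

Triangle inequality: 16 < x < 240. Perimeter ≤ 344 gives x ≤ 344 − 112 − 128 = 104.
So 16 < x ≤ 104; integers 17 through 104: 88 values.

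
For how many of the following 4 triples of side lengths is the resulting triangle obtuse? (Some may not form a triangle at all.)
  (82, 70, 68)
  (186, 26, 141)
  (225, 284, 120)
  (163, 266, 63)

1

(82,70,68): 68²+70² = 9524 > 6724 = 82² → acute
(186,26,141): 26+141 ≤ 186, not a triangle
(225,284,120): 120²+225² = 65025 < 80656 = 284² → obtuse
(163,266,63): 63+163 ≤ 266, not a triangle
1 of the 4 is obtuse.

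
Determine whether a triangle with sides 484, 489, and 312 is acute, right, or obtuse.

acute

Compare the square of the longest side to the sum of squares of the other two: 312² + 484² = 331600 > 239121 = 489².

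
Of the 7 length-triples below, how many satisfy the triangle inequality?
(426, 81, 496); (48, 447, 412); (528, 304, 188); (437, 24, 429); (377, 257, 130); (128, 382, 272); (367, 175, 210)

(81,426,496): 81+426 > 496 → valid
(48,412,447): 48+412 > 447 → valid
(188,304,528): 188+304 ≤ 528 → not valid
(24,429,437): 24+429 > 437 → valid
(130,257,377): 130+257 > 377 → valid
(128,272,382): 128+272 > 382 → valid
(175,210,367): 175+210 > 367 → valid
6 of the 7 triples form a triangle.

6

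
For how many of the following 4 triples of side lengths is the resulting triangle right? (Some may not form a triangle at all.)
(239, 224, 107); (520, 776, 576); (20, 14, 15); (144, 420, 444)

(239,224,107): 107²+224² = 61625 > 57121 = 239² → acute
(520,776,576): 520²+576² = 602176 = 776² → right
(20,14,15): 14²+15² = 421 > 400 = 20² → acute
(144,420,444): 144²+420² = 197136 = 444² → right
2 of the 4 are right.

2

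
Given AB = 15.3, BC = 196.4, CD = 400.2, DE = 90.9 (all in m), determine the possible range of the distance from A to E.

97.6 ≤ AE ≤ 702.8 m

The maximum is all hops collinear in one direction: 15.3 + 196.4 + 400.2 + 90.9 = 702.8.
The longest hop is 400.2; the others sum to 302.6. Folding the others back against it leaves at least 400.2 − 302.6 = 97.6.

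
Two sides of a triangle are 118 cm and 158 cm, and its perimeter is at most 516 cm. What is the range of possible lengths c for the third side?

Triangle inequality alone gives 40 < c < 276.
The perimeter condition gives c ≤ 516 − 118 − 158 = 240.
Intersecting the two: 40 < c ≤ 240.

40 < c ≤ 240 cm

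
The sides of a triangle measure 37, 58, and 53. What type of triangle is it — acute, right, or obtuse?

Compare the square of the longest side to the sum of squares of the other two: 37² + 53² = 4178 > 3364 = 58².

acute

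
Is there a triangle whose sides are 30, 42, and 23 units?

Yes

The longest side is 42, and the other two sum to 53.
Since 53 > 42, the triangle inequality holds.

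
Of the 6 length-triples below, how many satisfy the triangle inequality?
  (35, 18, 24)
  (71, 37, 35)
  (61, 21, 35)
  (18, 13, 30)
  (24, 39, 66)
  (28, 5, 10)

(18,24,35): 18+24 > 35 → valid
(35,37,71): 35+37 > 71 → valid
(21,35,61): 21+35 ≤ 61 → not valid
(13,18,30): 13+18 > 30 → valid
(24,39,66): 24+39 ≤ 66 → not valid
(5,10,28): 5+10 ≤ 28 → not valid
3 of the 6 triples form a triangle.

3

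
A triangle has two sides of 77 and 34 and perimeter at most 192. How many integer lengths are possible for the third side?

38

Triangle inequality: 43 < x < 111. Perimeter ≤ 192 gives x ≤ 192 − 77 − 34 = 81.
So 43 < x ≤ 81; integers 44 through 81: 38 values.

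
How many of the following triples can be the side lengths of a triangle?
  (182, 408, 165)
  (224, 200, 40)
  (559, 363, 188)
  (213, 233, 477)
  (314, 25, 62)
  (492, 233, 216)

(165,182,408): 165+182 ≤ 408 → not valid
(40,200,224): 40+200 > 224 → valid
(188,363,559): 188+363 ≤ 559 → not valid
(213,233,477): 213+233 ≤ 477 → not valid
(25,62,314): 25+62 ≤ 314 → not valid
(216,233,492): 216+233 ≤ 492 → not valid
1 of the 6 triples forms a triangle.

1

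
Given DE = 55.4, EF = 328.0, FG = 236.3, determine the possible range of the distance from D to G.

36.3 ≤ DG ≤ 619.7

The maximum is all hops collinear in one direction: 55.4 + 328.0 + 236.3 = 619.7.
The longest hop is 328.0; the others sum to 291.7. Folding the others back against it leaves at least 328.0 − 291.7 = 36.3.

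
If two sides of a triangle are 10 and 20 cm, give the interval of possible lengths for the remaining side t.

10 < t < 30 (cm)

By the triangle inequality, t must be less than 10 + 20 = 30 and greater than |10 − 20| = 10.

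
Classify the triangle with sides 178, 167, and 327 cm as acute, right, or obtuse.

obtuse

Compare the square of the longest side to the sum of squares of the other two: 167² + 178² = 59573 < 106929 = 327².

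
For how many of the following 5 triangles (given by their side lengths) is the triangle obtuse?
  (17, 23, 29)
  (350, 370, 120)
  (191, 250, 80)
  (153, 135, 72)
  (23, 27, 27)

2

(17,23,29): 17²+23² = 818 < 841 = 29² → obtuse
(350,370,120): 120²+350² = 136900 = 370² → right
(191,250,80): 80²+191² = 42881 < 62500 = 250² → obtuse
(153,135,72): 72²+135² = 23409 = 153² → right
(23,27,27): 23²+27² = 1258 > 729 = 27² → acute
2 of the 5 are obtuse.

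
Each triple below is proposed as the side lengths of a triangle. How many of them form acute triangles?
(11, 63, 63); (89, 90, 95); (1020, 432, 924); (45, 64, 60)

3

(11,63,63): 11²+63² = 4090 > 3969 = 63² → acute
(89,90,95): 89²+90² = 16021 > 9025 = 95² → acute
(1020,432,924): 432²+924² = 1040400 = 1020² → right
(45,64,60): 45²+60² = 5625 > 4096 = 64² → acute
3 of the 4 are acute.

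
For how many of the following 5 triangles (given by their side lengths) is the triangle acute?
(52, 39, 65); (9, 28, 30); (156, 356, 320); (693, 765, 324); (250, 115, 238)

1

(52,39,65): 39²+52² = 4225 = 65² → right
(9,28,30): 9²+28² = 865 < 900 = 30² → obtuse
(156,356,320): 156²+320² = 126736 = 356² → right
(693,765,324): 324²+693² = 585225 = 765² → right
(250,115,238): 115²+238² = 69869 > 62500 = 250² → acute
1 of the 5 is acute.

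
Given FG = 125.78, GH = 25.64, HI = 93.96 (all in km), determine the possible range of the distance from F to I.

The maximum is all hops collinear in one direction: 125.78 + 25.64 + 93.96 = 245.38.
The longest hop is 125.78; the others sum to 119.60. Folding the others back against it leaves at least 125.78 − 119.60 = 6.18.

6.18 ≤ FI ≤ 245.38 km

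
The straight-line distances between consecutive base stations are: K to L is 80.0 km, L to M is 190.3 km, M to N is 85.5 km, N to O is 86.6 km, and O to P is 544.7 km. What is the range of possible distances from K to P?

102.3 ≤ KP ≤ 987.1 km

The maximum is all hops collinear in one direction: 80.0 + 190.3 + 85.5 + 86.6 + 544.7 = 987.1.
The longest hop is 544.7; the others sum to 442.4. Folding the others back against it leaves at least 544.7 − 442.4 = 102.3.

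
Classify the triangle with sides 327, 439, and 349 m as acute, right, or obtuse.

Compare the square of the longest side to the sum of squares of the other two: 327² + 349² = 228730 > 192721 = 439².

acute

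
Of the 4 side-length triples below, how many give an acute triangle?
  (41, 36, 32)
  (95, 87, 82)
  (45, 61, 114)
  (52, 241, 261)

(41,36,32): 32²+36² = 2320 > 1681 = 41² → acute
(95,87,82): 82²+87² = 14293 > 9025 = 95² → acute
(45,61,114): 45+61 ≤ 114, not a triangle
(52,241,261): 52²+241² = 60785 < 68121 = 261² → obtuse
2 of the 4 are acute.

2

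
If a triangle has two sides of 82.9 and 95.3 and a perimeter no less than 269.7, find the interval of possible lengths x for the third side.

91.5 ≤ x < 178.2

Triangle inequality alone gives 12.4 < x < 178.2.
The perimeter condition gives x ≥ 269.7 − 82.9 − 95.3 = 91.5.
Intersecting the two: 91.5 ≤ x < 178.2.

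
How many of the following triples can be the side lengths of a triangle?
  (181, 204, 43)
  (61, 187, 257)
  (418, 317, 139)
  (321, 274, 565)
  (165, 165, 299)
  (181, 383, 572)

(43,181,204): 43+181 > 204 → valid
(61,187,257): 61+187 ≤ 257 → not valid
(139,317,418): 139+317 > 418 → valid
(274,321,565): 274+321 > 565 → valid
(165,165,299): 165+165 > 299 → valid
(181,383,572): 181+383 ≤ 572 → not valid
4 of the 6 triples form a triangle.

4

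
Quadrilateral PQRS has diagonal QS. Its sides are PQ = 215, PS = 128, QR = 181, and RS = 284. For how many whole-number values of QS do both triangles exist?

From triangle PQS: 87 < QS < 343.
From triangle RQS: 103 < QS < 465.
Intersection: 103 < QS < 343, so integers 104 through 342: 239 values.

239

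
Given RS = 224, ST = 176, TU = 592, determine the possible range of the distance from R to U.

The maximum is all hops collinear in one direction: 224 + 176 + 592 = 992.
The longest hop is 592; the others sum to 400. Folding the others back against it leaves at least 592 − 400 = 192.

192 ≤ RU ≤ 992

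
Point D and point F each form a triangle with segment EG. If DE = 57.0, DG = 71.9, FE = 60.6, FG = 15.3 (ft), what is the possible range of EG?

From triangle DEG: |57.0 − 71.9| < EG < 57.0 + 71.9, i.e. 14.9 < EG < 128.9.
From triangle FEG: 45.3 < EG < 75.9.
Both must hold, so EG lies in the intersection.

45.3 < EG < 75.9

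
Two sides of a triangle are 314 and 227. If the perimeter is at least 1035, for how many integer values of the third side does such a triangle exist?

Triangle inequality: 87 < x < 541. Perimeter ≥ 1035 gives x ≥ 1035 − 314 − 227 = 494.
So 494 ≤ x < 541; integers 494 through 540: 47 values.

47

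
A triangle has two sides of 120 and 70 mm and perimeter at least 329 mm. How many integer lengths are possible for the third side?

Triangle inequality: 50 < x < 190. Perimeter ≥ 329 gives x ≥ 329 − 120 − 70 = 139.
So 139 ≤ x < 190; integers 139 through 189: 51 values.

51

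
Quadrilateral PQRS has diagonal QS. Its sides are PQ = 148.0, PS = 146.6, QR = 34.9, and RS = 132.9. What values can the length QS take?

From triangle PQS: |148.0 − 146.6| < QS < 148.0 + 146.6, i.e. 1.4 < QS < 294.6.
From triangle RQS: 98.0 < QS < 167.8.
Both must hold, so QS lies in the intersection.

98.0 < QS < 167.8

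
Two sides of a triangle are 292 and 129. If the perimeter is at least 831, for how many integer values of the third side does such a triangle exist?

Triangle inequality: 163 < x < 421. Perimeter ≥ 831 gives x ≥ 831 − 292 − 129 = 410.
So 410 ≤ x < 421; integers 410 through 420: 11 values.

11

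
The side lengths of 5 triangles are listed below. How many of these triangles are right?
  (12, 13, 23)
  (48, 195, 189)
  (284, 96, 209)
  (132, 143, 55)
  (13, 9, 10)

(12,13,23): 12²+13² = 313 < 529 = 23² → obtuse
(48,195,189): 48²+189² = 38025 = 195² → right
(284,96,209): 96²+209² = 52897 < 80656 = 284² → obtuse
(132,143,55): 55²+132² = 20449 = 143² → right
(13,9,10): 9²+10² = 181 > 169 = 13² → acute
2 of the 5 are right.

2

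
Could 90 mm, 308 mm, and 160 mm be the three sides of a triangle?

The longest side is 308, but the other two sum to only 250.
250 < 308, so the triangle inequality fails.

No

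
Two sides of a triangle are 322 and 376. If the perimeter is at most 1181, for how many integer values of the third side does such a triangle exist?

429

Triangle inequality: 54 < x < 698. Perimeter ≤ 1181 gives x ≤ 1181 − 322 − 376 = 483.
So 54 < x ≤ 483; integers 55 through 483: 429 values.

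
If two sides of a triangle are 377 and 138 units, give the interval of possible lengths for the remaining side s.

By the triangle inequality, s must be less than 377 + 138 = 515 and greater than |377 − 138| = 239.

239 < s < 515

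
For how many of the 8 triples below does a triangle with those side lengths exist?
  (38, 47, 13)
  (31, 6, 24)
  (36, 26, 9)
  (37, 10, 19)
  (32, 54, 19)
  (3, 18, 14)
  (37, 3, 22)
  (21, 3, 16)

1

(13,38,47): 13+38 > 47 → valid
(6,24,31): 6+24 ≤ 31 → not valid
(9,26,36): 9+26 ≤ 36 → not valid
(10,19,37): 10+19 ≤ 37 → not valid
(19,32,54): 19+32 ≤ 54 → not valid
(3,14,18): 3+14 ≤ 18 → not valid
(3,22,37): 3+22 ≤ 37 → not valid
(3,16,21): 3+16 ≤ 21 → not valid
1 of the 8 triples forms a triangle.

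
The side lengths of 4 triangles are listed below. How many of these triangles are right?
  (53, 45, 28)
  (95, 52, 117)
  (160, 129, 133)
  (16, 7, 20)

1

(53,45,28): 28²+45² = 2809 = 53² → right
(95,52,117): 52²+95² = 11729 < 13689 = 117² → obtuse
(160,129,133): 129²+133² = 34330 > 25600 = 160² → acute
(16,7,20): 7²+16² = 305 < 400 = 20² → obtuse
1 of the 4 is right.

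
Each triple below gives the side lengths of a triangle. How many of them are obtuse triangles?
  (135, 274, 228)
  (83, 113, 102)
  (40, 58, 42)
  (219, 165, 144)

1

(135,274,228): 135²+228² = 70209 < 75076 = 274² → obtuse
(83,113,102): 83²+102² = 17293 > 12769 = 113² → acute
(40,58,42): 40²+42² = 3364 = 58² → right
(219,165,144): 144²+165² = 47961 = 219² → right
1 of the 4 is obtuse.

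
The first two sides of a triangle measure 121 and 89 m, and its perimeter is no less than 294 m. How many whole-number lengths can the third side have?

126

Triangle inequality: 32 < x < 210. Perimeter ≥ 294 gives x ≥ 294 − 121 − 89 = 84.
So 84 ≤ x < 210; integers 84 through 209: 126 values.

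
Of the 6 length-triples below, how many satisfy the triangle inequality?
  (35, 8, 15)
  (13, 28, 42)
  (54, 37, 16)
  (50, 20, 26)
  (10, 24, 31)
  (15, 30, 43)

(8,15,35): 8+15 ≤ 35 → not valid
(13,28,42): 13+28 ≤ 42 → not valid
(16,37,54): 16+37 ≤ 54 → not valid
(20,26,50): 20+26 ≤ 50 → not valid
(10,24,31): 10+24 > 31 → valid
(15,30,43): 15+30 > 43 → valid
2 of the 6 triples form a triangle.

2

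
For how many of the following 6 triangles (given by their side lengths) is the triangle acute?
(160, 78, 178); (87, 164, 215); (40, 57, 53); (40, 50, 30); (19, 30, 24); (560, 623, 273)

2

(160,78,178): 78²+160² = 31684 = 178² → right
(87,164,215): 87²+164² = 34465 < 46225 = 215² → obtuse
(40,57,53): 40²+53² = 4409 > 3249 = 57² → acute
(40,50,30): 30²+40² = 2500 = 50² → right
(19,30,24): 19²+24² = 937 > 900 = 30² → acute
(560,623,273): 273²+560² = 388129 = 623² → right
2 of the 6 are acute.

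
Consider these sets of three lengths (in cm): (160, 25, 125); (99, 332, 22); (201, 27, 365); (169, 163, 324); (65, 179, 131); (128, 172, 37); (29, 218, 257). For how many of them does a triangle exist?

2

(25,125,160): 25+125 ≤ 160 → not valid
(22,99,332): 22+99 ≤ 332 → not valid
(27,201,365): 27+201 ≤ 365 → not valid
(163,169,324): 163+169 > 324 → valid
(65,131,179): 65+131 > 179 → valid
(37,128,172): 37+128 ≤ 172 → not valid
(29,218,257): 29+218 ≤ 257 → not valid
2 of the 7 triples form a triangle.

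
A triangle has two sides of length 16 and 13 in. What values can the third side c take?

By the triangle inequality, c must be less than 16 + 13 = 29 and greater than |16 − 13| = 3.

3 < c < 29 (in)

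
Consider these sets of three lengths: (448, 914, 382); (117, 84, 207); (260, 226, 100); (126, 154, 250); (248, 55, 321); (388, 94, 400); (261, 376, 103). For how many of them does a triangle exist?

(382,448,914): 382+448 ≤ 914 → not valid
(84,117,207): 84+117 ≤ 207 → not valid
(100,226,260): 100+226 > 260 → valid
(126,154,250): 126+154 > 250 → valid
(55,248,321): 55+248 ≤ 321 → not valid
(94,388,400): 94+388 > 400 → valid
(103,261,376): 103+261 ≤ 376 → not valid
3 of the 7 triples form a triangle.

3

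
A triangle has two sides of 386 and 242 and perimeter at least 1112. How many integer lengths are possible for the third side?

144

Triangle inequality: 144 < x < 628. Perimeter ≥ 1112 gives x ≥ 1112 − 386 − 242 = 484.
So 484 ≤ x < 628; integers 484 through 627: 144 values.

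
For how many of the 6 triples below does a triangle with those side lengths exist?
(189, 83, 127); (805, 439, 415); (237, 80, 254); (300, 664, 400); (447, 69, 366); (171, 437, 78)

4

(83,127,189): 83+127 > 189 → valid
(415,439,805): 415+439 > 805 → valid
(80,237,254): 80+237 > 254 → valid
(300,400,664): 300+400 > 664 → valid
(69,366,447): 69+366 ≤ 447 → not valid
(78,171,437): 78+171 ≤ 437 → not valid
4 of the 6 triples form a triangle.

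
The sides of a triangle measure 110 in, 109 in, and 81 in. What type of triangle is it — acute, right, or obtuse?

acute

Compare the square of the longest side to the sum of squares of the other two: 81² + 109² = 18442 > 12100 = 110².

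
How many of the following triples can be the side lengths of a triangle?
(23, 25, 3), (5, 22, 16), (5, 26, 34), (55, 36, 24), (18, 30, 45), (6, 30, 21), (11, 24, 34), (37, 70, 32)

(3,23,25): 3+23 > 25 → valid
(5,16,22): 5+16 ≤ 22 → not valid
(5,26,34): 5+26 ≤ 34 → not valid
(24,36,55): 24+36 > 55 → valid
(18,30,45): 18+30 > 45 → valid
(6,21,30): 6+21 ≤ 30 → not valid
(11,24,34): 11+24 > 34 → valid
(32,37,70): 32+37 ≤ 70 → not valid
4 of the 8 triples form a triangle.

4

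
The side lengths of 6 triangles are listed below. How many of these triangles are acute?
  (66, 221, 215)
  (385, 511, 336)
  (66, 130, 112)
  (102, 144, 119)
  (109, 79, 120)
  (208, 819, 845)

3

(66,221,215): 66²+215² = 50581 > 48841 = 221² → acute
(385,511,336): 336²+385² = 261121 = 511² → right
(66,130,112): 66²+112² = 16900 = 130² → right
(102,144,119): 102²+119² = 24565 > 20736 = 144² → acute
(109,79,120): 79²+109² = 18122 > 14400 = 120² → acute
(208,819,845): 208²+819² = 714025 = 845² → right
3 of the 6 are acute.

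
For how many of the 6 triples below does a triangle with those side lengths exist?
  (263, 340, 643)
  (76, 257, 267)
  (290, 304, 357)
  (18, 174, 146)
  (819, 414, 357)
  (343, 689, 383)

3

(263,340,643): 263+340 ≤ 643 → not valid
(76,257,267): 76+257 > 267 → valid
(290,304,357): 290+304 > 357 → valid
(18,146,174): 18+146 ≤ 174 → not valid
(357,414,819): 357+414 ≤ 819 → not valid
(343,383,689): 343+383 > 689 → valid
3 of the 6 triples form a triangle.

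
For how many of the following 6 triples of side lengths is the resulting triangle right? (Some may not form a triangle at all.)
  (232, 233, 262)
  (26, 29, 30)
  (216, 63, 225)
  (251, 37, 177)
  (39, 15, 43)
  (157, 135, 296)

1

(232,233,262): 232²+233² = 108113 > 68644 = 262² → acute
(26,29,30): 26²+29² = 1517 > 900 = 30² → acute
(216,63,225): 63²+216² = 50625 = 225² → right
(251,37,177): 37+177 ≤ 251, not a triangle
(39,15,43): 15²+39² = 1746 < 1849 = 43² → obtuse
(157,135,296): 135+157 ≤ 296, not a triangle
1 of the 6 is right.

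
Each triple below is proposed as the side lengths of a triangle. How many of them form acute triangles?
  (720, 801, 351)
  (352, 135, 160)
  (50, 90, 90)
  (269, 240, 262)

(720,801,351): 351²+720² = 641601 = 801² → right
(352,135,160): 135+160 ≤ 352, not a triangle
(50,90,90): 50²+90² = 10600 > 8100 = 90² → acute
(269,240,262): 240²+262² = 126244 > 72361 = 269² → acute
2 of the 4 are acute.

2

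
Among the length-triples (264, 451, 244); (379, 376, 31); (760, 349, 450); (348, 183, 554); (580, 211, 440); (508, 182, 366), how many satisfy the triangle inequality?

(244,264,451): 244+264 > 451 → valid
(31,376,379): 31+376 > 379 → valid
(349,450,760): 349+450 > 760 → valid
(183,348,554): 183+348 ≤ 554 → not valid
(211,440,580): 211+440 > 580 → valid
(182,366,508): 182+366 > 508 → valid
5 of the 6 triples form a triangle.

5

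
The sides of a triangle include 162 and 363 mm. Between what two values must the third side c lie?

201 < c < 525 (mm)

By the triangle inequality, c must be less than 162 + 363 = 525 and greater than |162 − 363| = 201.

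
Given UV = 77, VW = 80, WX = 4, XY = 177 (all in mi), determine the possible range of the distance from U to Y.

16 ≤ UY ≤ 338 mi

The maximum is all hops collinear in one direction: 77 + 80 + 4 + 177 = 338.
The longest hop is 177; the others sum to 161. Folding the others back against it leaves at least 177 − 161 = 16.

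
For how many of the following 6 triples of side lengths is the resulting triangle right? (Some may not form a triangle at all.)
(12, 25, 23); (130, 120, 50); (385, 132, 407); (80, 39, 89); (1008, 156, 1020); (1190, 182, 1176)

(12,25,23): 12²+23² = 673 > 625 = 25² → acute
(130,120,50): 50²+120² = 16900 = 130² → right
(385,132,407): 132²+385² = 165649 = 407² → right
(80,39,89): 39²+80² = 7921 = 89² → right
(1008,156,1020): 156²+1008² = 1040400 = 1020² → right
(1190,182,1176): 182²+1176² = 1416100 = 1190² → right
5 of the 6 are right.

5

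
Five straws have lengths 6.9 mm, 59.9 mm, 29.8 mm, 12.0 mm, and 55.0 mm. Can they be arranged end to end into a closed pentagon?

Yes

A pentagon exists iff every side is shorter than the sum of the others — equivalently, the longest side is less than the sum of the rest.
Longest side 59.9 < 103.7 (sum of the remaining 4), so yes.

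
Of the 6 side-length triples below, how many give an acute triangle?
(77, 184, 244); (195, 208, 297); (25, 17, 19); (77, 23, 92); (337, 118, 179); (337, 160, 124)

1

(77,184,244): 77²+184² = 39785 < 59536 = 244² → obtuse
(195,208,297): 195²+208² = 81289 < 88209 = 297² → obtuse
(25,17,19): 17²+19² = 650 > 625 = 25² → acute
(77,23,92): 23²+77² = 6458 < 8464 = 92² → obtuse
(337,118,179): 118+179 ≤ 337, not a triangle
(337,160,124): 124+160 ≤ 337, not a triangle
1 of the 6 is acute.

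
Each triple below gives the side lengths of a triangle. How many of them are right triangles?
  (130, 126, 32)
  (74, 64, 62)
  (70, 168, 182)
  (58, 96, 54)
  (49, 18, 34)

2

(130,126,32): 32²+126² = 16900 = 130² → right
(74,64,62): 62²+64² = 7940 > 5476 = 74² → acute
(70,168,182): 70²+168² = 33124 = 182² → right
(58,96,54): 54²+58² = 6280 < 9216 = 96² → obtuse
(49,18,34): 18²+34² = 1480 < 2401 = 49² → obtuse
2 of the 5 are right.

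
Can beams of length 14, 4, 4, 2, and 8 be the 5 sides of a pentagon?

Yes

A pentagon exists iff every side is shorter than the sum of the others — equivalently, the longest side is less than the sum of the rest.
Longest side 14 < 18 (sum of the remaining 4), so yes.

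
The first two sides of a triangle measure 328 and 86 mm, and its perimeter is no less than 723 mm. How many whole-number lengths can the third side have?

105

Triangle inequality: 242 < x < 414. Perimeter ≥ 723 gives x ≥ 723 − 328 − 86 = 309.
So 309 ≤ x < 414; integers 309 through 413: 105 values.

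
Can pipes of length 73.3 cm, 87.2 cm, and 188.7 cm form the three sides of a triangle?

No

The longest side is 188.7, but the other two sum to only 160.5.
160.5 < 188.7, so the triangle inequality fails.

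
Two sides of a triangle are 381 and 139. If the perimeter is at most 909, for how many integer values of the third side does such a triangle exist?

147

Triangle inequality: 242 < x < 520. Perimeter ≤ 909 gives x ≤ 909 − 381 − 139 = 389.
So 242 < x ≤ 389; integers 243 through 389: 147 values.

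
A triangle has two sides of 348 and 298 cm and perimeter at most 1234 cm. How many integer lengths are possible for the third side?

538

Triangle inequality: 50 < x < 646. Perimeter ≤ 1234 gives x ≤ 1234 − 348 − 298 = 588.
So 50 < x ≤ 588; integers 51 through 588: 538 values.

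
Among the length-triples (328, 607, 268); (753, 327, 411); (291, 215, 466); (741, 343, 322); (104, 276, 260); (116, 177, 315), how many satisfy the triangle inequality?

(268,328,607): 268+328 ≤ 607 → not valid
(327,411,753): 327+411 ≤ 753 → not valid
(215,291,466): 215+291 > 466 → valid
(322,343,741): 322+343 ≤ 741 → not valid
(104,260,276): 104+260 > 276 → valid
(116,177,315): 116+177 ≤ 315 → not valid
2 of the 6 triples form a triangle.

2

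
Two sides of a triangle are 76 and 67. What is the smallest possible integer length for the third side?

10

The third side must be strictly greater than |76 − 67| = 9.
The smallest integer above 9 is 10.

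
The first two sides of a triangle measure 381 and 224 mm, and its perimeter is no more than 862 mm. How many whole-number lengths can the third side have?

Triangle inequality: 157 < x < 605. Perimeter ≤ 862 gives x ≤ 862 − 381 − 224 = 257.
So 157 < x ≤ 257; integers 158 through 257: 100 values.

100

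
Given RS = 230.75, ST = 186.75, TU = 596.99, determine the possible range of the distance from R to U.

179.49 ≤ RU ≤ 1014.49

The maximum is all hops collinear in one direction: 230.75 + 186.75 + 596.99 = 1014.49.
The longest hop is 596.99; the others sum to 417.50. Folding the others back against it leaves at least 596.99 − 417.50 = 179.49.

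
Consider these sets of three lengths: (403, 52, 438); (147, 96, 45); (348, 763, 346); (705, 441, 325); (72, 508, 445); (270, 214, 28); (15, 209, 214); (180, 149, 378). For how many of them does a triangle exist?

4

(52,403,438): 52+403 > 438 → valid
(45,96,147): 45+96 ≤ 147 → not valid
(346,348,763): 346+348 ≤ 763 → not valid
(325,441,705): 325+441 > 705 → valid
(72,445,508): 72+445 > 508 → valid
(28,214,270): 28+214 ≤ 270 → not valid
(15,209,214): 15+209 > 214 → valid
(149,180,378): 149+180 ≤ 378 → not valid
4 of the 8 triples form a triangle.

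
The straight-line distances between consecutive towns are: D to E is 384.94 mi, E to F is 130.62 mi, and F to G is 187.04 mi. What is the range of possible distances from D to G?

67.28 ≤ DG ≤ 702.60 mi

The maximum is all hops collinear in one direction: 384.94 + 130.62 + 187.04 = 702.60.
The longest hop is 384.94; the others sum to 317.66. Folding the others back against it leaves at least 384.94 − 317.66 = 67.28.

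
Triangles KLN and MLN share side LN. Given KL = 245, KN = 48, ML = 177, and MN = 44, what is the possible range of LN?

From triangle KLN: |245 − 48| < LN < 245 + 48, i.e. 197 < LN < 293.
From triangle MLN: 133 < LN < 221.
Both must hold, so LN lies in the intersection.

197 < LN < 221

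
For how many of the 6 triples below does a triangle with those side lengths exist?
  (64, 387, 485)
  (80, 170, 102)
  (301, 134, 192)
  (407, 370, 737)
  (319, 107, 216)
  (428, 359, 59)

(64,387,485): 64+387 ≤ 485 → not valid
(80,102,170): 80+102 > 170 → valid
(134,192,301): 134+192 > 301 → valid
(370,407,737): 370+407 > 737 → valid
(107,216,319): 107+216 > 319 → valid
(59,359,428): 59+359 ≤ 428 → not valid
4 of the 6 triples form a triangle.

4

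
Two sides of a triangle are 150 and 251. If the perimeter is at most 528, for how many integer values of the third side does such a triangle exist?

Triangle inequality: 101 < x < 401. Perimeter ≤ 528 gives x ≤ 528 − 150 − 251 = 127.
So 101 < x ≤ 127; integers 102 through 127: 26 values.

26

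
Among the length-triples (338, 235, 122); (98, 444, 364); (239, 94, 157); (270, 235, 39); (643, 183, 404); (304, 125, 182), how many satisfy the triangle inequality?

(122,235,338): 122+235 > 338 → valid
(98,364,444): 98+364 > 444 → valid
(94,157,239): 94+157 > 239 → valid
(39,235,270): 39+235 > 270 → valid
(183,404,643): 183+404 ≤ 643 → not valid
(125,182,304): 125+182 > 304 → valid
5 of the 6 triples form a triangle.

5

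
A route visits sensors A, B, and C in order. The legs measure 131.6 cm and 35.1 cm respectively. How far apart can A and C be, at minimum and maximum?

By the triangle inequality, |131.6 − 35.1| ≤ AC ≤ 131.6 + 35.1.

96.5 ≤ AC ≤ 166.7 cm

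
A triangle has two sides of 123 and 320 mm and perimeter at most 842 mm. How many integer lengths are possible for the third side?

202

Triangle inequality: 197 < x < 443. Perimeter ≤ 842 gives x ≤ 842 − 123 − 320 = 399.
So 197 < x ≤ 399; integers 198 through 399: 202 values.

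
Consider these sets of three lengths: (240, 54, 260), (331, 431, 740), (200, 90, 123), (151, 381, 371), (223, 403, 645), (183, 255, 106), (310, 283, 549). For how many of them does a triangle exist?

(54,240,260): 54+240 > 260 → valid
(331,431,740): 331+431 > 740 → valid
(90,123,200): 90+123 > 200 → valid
(151,371,381): 151+371 > 381 → valid
(223,403,645): 223+403 ≤ 645 → not valid
(106,183,255): 106+183 > 255 → valid
(283,310,549): 283+310 > 549 → valid
6 of the 7 triples form a triangle.

6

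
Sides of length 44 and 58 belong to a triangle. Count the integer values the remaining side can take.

The third side lies in the open interval (14, 102).
Integers from 15 to 101 inclusive: 101 − 15 + 1 = 87.

87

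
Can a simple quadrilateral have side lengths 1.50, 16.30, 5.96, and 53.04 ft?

For a quadrilateral, each side must be shorter than the sum of the others.
Here the longest side is 53.04, but the remaining 3 sides sum to only 23.76.

No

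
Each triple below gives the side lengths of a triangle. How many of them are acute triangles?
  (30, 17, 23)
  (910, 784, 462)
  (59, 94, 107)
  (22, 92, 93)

(30,17,23): 17²+23² = 818 < 900 = 30² → obtuse
(910,784,462): 462²+784² = 828100 = 910² → right
(59,94,107): 59²+94² = 12317 > 11449 = 107² → acute
(22,92,93): 22²+92² = 8948 > 8649 = 93² → acute
2 of the 4 are acute.

2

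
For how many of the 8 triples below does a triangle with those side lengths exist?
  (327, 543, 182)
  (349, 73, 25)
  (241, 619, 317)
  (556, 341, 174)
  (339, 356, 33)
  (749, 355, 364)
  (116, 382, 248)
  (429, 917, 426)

1

(182,327,543): 182+327 ≤ 543 → not valid
(25,73,349): 25+73 ≤ 349 → not valid
(241,317,619): 241+317 ≤ 619 → not valid
(174,341,556): 174+341 ≤ 556 → not valid
(33,339,356): 33+339 > 356 → valid
(355,364,749): 355+364 ≤ 749 → not valid
(116,248,382): 116+248 ≤ 382 → not valid
(426,429,917): 426+429 ≤ 917 → not valid
1 of the 8 triples forms a triangle.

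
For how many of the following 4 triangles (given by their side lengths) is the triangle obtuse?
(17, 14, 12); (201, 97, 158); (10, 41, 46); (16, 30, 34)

2

(17,14,12): 12²+14² = 340 > 289 = 17² → acute
(201,97,158): 97²+158² = 34373 < 40401 = 201² → obtuse
(10,41,46): 10²+41² = 1781 < 2116 = 46² → obtuse
(16,30,34): 16²+30² = 1156 = 34² → right
2 of the 4 are obtuse.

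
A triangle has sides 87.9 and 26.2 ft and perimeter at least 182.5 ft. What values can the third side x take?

Triangle inequality alone gives 61.7 < x < 114.1.
The perimeter condition gives x ≥ 182.5 − 87.9 − 26.2 = 68.4.
Intersecting the two: 68.4 ≤ x < 114.1.

68.4 ≤ x < 114.1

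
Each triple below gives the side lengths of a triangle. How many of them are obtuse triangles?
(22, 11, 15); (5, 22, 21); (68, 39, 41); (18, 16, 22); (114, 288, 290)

3

(22,11,15): 11²+15² = 346 < 484 = 22² → obtuse
(5,22,21): 5²+21² = 466 < 484 = 22² → obtuse
(68,39,41): 39²+41² = 3202 < 4624 = 68² → obtuse
(18,16,22): 16²+18² = 580 > 484 = 22² → acute
(114,288,290): 114²+288² = 95940 > 84100 = 290² → acute
3 of the 5 are obtuse.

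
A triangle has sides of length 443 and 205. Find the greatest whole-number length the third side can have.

647

The third side must be strictly less than 443 + 205 = 648.
The largest integer below 648 is 647.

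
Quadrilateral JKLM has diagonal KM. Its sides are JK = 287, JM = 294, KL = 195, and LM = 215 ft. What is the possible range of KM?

From triangle JKM: |287 − 294| < KM < 287 + 294, i.e. 7 < KM < 581.
From triangle LKM: 20 < KM < 410.
Both must hold, so KM lies in the intersection.

20 < KM < 410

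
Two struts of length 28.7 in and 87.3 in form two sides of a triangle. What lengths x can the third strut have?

By the triangle inequality, x must be less than 28.7 + 87.3 = 116.0 and greater than |28.7 − 87.3| = 58.6.

58.6 < x < 116.0 (in)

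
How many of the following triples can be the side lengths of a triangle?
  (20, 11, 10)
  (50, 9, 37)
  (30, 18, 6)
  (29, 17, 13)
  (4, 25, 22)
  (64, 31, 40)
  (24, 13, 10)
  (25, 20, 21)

5

(10,11,20): 10+11 > 20 → valid
(9,37,50): 9+37 ≤ 50 → not valid
(6,18,30): 6+18 ≤ 30 → not valid
(13,17,29): 13+17 > 29 → valid
(4,22,25): 4+22 > 25 → valid
(31,40,64): 31+40 > 64 → valid
(10,13,24): 10+13 ≤ 24 → not valid
(20,21,25): 20+21 > 25 → valid
5 of the 8 triples form a triangle.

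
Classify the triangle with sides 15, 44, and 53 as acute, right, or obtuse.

Compare the square of the longest side to the sum of squares of the other two: 15² + 44² = 2161 < 2809 = 53².

obtuse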